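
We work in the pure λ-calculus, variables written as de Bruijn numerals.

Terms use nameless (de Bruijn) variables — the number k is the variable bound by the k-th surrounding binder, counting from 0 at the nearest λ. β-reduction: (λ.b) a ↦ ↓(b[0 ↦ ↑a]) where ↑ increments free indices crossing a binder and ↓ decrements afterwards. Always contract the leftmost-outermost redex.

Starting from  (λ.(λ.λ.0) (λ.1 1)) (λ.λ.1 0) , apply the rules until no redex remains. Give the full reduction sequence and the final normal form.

  start: (λ.(λ.λ.0) (λ.1 1)) (λ.λ.1 0)
  →1  (λ.λ.0) (λ.(λ.λ.1 0) (λ.λ.1 0))
  →2  λ.0

Answer: normal form = λ.0  (in 2 steps)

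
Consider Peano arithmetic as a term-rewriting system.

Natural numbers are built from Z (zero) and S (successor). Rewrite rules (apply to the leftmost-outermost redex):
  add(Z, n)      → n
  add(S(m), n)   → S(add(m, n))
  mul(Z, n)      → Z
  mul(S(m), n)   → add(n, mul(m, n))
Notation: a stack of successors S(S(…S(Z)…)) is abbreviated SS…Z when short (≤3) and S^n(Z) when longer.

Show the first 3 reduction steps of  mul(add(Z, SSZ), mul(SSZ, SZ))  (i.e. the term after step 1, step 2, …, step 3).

  start: mul(add(Z, SSZ), mul(SSZ, SZ))
  [1] mul(SSZ, mul(SSZ, SZ))
  [2] add(mul(SSZ, SZ), mul(SZ, mul(SSZ, SZ)))
  [3] add(add(SZ, mul(SZ, SZ)), mul(SZ, mul(SSZ, SZ)))

Answer: after 3 steps: add(add(SZ, mul(SZ, SZ)), mul(SZ, mul(SSZ, SZ)))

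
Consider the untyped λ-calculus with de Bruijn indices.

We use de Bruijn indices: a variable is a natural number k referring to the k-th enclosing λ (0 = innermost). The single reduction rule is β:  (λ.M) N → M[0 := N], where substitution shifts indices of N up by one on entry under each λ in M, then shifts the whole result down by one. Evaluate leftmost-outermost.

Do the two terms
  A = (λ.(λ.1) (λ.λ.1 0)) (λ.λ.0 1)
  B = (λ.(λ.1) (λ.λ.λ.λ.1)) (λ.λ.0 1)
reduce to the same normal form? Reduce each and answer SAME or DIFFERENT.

Term A:
  start: (λ.(λ.1) (λ.λ.1 0)) (λ.λ.0 1)
  →1  (λ.λ.λ.0 1) (λ.λ.1 0)
  →2  λ.λ.0 1

Term B:
  start: (λ.(λ.1) (λ.λ.λ.λ.1)) (λ.λ.0 1)
  →1  (λ.λ.λ.0 1) (λ.λ.λ.λ.1)
  →2  λ.λ.0 1

Answer: SAME — A ⇓ λ.λ.0 1, B ⇓ λ.λ.0 1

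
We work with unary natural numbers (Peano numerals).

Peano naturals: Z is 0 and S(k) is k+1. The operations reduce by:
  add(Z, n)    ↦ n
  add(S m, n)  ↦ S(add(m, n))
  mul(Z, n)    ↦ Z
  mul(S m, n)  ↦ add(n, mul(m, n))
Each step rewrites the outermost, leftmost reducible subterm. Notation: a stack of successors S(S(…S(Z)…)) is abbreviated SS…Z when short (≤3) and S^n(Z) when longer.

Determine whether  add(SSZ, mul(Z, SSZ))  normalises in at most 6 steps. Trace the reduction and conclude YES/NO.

Answer: YES — reaches normal form SSZ in 4 ≤ 6 steps

Reduction:
  start: add(SSZ, mul(Z, SSZ))
  →1  S(add(SZ, mul(Z, SSZ)))
  →2  S(S(add(Z, mul(Z, SSZ))))
  →3  S(S(mul(Z, SSZ)))
  →4  SSZ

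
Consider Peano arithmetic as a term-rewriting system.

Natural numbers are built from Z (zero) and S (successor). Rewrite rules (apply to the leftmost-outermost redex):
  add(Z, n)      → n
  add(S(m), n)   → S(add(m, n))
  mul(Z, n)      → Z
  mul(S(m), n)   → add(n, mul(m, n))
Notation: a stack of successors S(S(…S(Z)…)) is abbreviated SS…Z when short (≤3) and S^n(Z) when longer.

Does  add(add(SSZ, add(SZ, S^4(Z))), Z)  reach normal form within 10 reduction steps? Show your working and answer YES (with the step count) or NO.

Answer: NO — after 10 steps the term is S(S(S(S(S(add(SSZ, Z)))))), not yet normal

Derivation:
  start: add(add(SSZ, add(SZ, S^4(Z))), Z)
  →1  add(S(add(SZ, add(SZ, S^4(Z)))), Z)
  →2  S(add(add(SZ, add(SZ, S^4(Z))), Z))
  →3  S(add(S(add(Z, add(SZ, S^4(Z)))), Z))
  →4  S(S(add(add(Z, add(SZ, S^4(Z))), Z)))
  →5  S(S(add(add(SZ, S^4(Z)), Z)))
  →6  S(S(add(S(add(Z, S^4(Z))), Z)))
  →7  S(S(S(add(add(Z, S^4(Z)), Z))))
  →8  S(S(S(add(S^4(Z), Z))))
  →9  S(S(S(S(add(SSSZ, Z)))))
  →10  S(S(S(S(S(add(SSZ, Z))))))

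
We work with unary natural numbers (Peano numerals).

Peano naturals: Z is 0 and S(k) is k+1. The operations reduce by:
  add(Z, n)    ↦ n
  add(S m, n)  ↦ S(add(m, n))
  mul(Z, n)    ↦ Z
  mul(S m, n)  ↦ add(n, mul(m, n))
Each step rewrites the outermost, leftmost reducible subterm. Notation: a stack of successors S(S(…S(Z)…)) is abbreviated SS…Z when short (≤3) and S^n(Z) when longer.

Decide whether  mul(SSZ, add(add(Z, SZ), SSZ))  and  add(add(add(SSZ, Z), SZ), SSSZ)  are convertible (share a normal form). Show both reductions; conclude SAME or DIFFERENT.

Answer: SAME — A ⇓ S^6(Z), B ⇓ S^6(Z)

Derivation:
Term A:
  start: mul(SSZ, add(add(Z, SZ), SSZ))
  [1] add(add(add(Z, SZ), SSZ), mul(SZ, add(add(Z, SZ), SSZ)))
  [2] add(add(SZ, SSZ), mul(SZ, add(add(Z, SZ), SSZ)))
  [3] add(S(add(Z, SSZ)), mul(SZ, add(add(Z, SZ), SSZ)))
  [4] S(add(add(Z, SSZ), mul(SZ, add(add(Z, SZ), SSZ))))
  [5] S(add(SSZ, mul(SZ, add(add(Z, SZ), SSZ))))
  [6] S(S(add(SZ, mul(SZ, add(add(Z, SZ), SSZ)))))
  [7] S(S(S(add(Z, mul(SZ, add(add(Z, SZ), SSZ))))))
  [8] S(S(S(mul(SZ, add(add(Z, SZ), SSZ)))))
  [9] S(S(S(add(add(add(Z, SZ), SSZ), mul(Z, add(add(Z, SZ), SSZ))))))
  [10] S(S(S(add(add(SZ, SSZ), mul(Z, add(add(Z, SZ), SSZ))))))
  [11] S(S(S(add(S(add(Z, SSZ)), mul(Z, add(add(Z, SZ), SSZ))))))
  [12] S(S(S(S(add(add(Z, SSZ), mul(Z, add(add(Z, SZ), SSZ)))))))
  [13] S(S(S(S(add(SSZ, mul(Z, add(add(Z, SZ), SSZ)))))))
  [14] S(S(S(S(S(add(SZ, mul(Z, add(add(Z, SZ), SSZ))))))))
  [15] S(S(S(S(S(S(add(Z, mul(Z, add(add(Z, SZ), SSZ)))))))))
  [16] S(S(S(S(S(S(mul(Z, add(add(Z, SZ), SSZ))))))))
  [17] S^6(Z)

Term B:
  start: add(add(add(SSZ, Z), SZ), SSSZ)
  [1] add(add(S(add(SZ, Z)), SZ), SSSZ)
  [2] add(S(add(add(SZ, Z), SZ)), SSSZ)
  [3] S(add(add(add(SZ, Z), SZ), SSSZ))
  [4] S(add(add(S(add(Z, Z)), SZ), SSSZ))
  [5] S(add(S(add(add(Z, Z), SZ)), SSSZ))
  [6] S(S(add(add(add(Z, Z), SZ), SSSZ)))
  [7] S(S(add(add(Z, SZ), SSSZ)))
  [8] S(S(add(SZ, SSSZ)))
  [9] S(S(S(add(Z, SSSZ))))
  [10] S^6(Z)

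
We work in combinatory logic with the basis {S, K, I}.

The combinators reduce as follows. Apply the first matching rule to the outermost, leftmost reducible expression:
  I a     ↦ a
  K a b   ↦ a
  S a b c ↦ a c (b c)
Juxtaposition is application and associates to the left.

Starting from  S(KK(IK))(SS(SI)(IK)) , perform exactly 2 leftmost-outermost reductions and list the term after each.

Answer: after 2 steps: SK(S(IK)(SI(IK)))

Derivation:
  start: S(KK(IK))(SS(SI)(IK))
  [1] SK(SS(SI)(IK))
  [2] SK(S(IK)(SI(IK)))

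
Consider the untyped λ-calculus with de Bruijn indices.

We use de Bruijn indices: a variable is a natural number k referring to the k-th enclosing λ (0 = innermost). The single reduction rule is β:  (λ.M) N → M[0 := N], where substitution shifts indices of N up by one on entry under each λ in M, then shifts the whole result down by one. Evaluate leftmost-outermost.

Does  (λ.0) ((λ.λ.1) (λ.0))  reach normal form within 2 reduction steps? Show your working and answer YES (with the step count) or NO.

Answer: YES — reaches normal form λ.λ.0 in 2 ≤ 2 steps

Derivation:
  start: (λ.0) ((λ.λ.1) (λ.0))
  [1] (λ.λ.1) (λ.0)
  [2] λ.λ.0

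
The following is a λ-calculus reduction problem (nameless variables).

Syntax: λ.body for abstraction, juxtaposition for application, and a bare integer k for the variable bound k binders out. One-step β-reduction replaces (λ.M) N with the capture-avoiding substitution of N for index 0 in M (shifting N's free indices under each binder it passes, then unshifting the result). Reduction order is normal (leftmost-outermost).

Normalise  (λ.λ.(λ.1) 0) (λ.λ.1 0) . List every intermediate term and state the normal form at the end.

Answer: normal form = λ.0  (in 2 steps)

Derivation:
  start: (λ.λ.(λ.1) 0) (λ.λ.1 0)
  →1  λ.(λ.1) 0
  →2  λ.0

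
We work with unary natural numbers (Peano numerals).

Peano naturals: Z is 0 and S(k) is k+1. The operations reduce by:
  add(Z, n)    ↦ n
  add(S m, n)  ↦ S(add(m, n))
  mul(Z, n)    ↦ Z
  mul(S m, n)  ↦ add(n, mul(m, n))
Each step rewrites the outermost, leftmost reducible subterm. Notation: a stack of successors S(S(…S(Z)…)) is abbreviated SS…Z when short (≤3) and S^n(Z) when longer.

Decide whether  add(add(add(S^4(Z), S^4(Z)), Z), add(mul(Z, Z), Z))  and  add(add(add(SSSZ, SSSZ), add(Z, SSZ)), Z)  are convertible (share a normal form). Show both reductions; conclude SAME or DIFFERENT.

Term A:
  start: add(add(add(S^4(Z), S^4(Z)), Z), add(mul(Z, Z), Z))
  [1] add(add(S(add(SSSZ, S^4(Z))), Z), add(mul(Z, Z), Z))
  [2] add(S(add(add(SSSZ, S^4(Z)), Z)), add(mul(Z, Z), Z))
  [3] S(add(add(add(SSSZ, S^4(Z)), Z), add(mul(Z, Z), Z)))
  [4] S(add(add(S(add(SSZ, S^4(Z))), Z), add(mul(Z, Z), Z)))
  [5] S(add(S(add(add(SSZ, S^4(Z)), Z)), add(mul(Z, Z), Z)))
  [6] S(S(add(add(add(SSZ, S^4(Z)), Z), add(mul(Z, Z), Z))))
  [7] S(S(add(add(S(add(SZ, S^4(Z))), Z), add(mul(Z, Z), Z))))
  [8] S(S(add(S(add(add(SZ, S^4(Z)), Z)), add(mul(Z, Z), Z))))
  [9] S(S(S(add(add(add(SZ, S^4(Z)), Z), add(mul(Z, Z), Z)))))
  [10] S(S(S(add(add(S(add(Z, S^4(Z))), Z), add(mul(Z, Z), Z)))))
  [11] S(S(S(add(S(add(add(Z, S^4(Z)), Z)), add(mul(Z, Z), Z)))))
  [12] S(S(S(S(add(add(add(Z, S^4(Z)), Z), add(mul(Z, Z), Z))))))
  [13] S(S(S(S(add(add(S^4(Z), Z), add(mul(Z, Z), Z))))))
  [14] S(S(S(S(add(S(add(SSSZ, Z)), add(mul(Z, Z), Z))))))
  [15] S(S(S(S(S(add(add(SSSZ, Z), add(mul(Z, Z), Z)))))))
  [16] S(S(S(S(S(add(S(add(SSZ, Z)), add(mul(Z, Z), Z)))))))
  [17] S(S(S(S(S(S(add(add(SSZ, Z), add(mul(Z, Z), Z))))))))
  [18] S(S(S(S(S(S(add(S(add(SZ, Z)), add(mul(Z, Z), Z))))))))
  [19] S(S(S(S(S(S(S(add(add(SZ, Z), add(mul(Z, Z), Z)))))))))
  [20] S(S(S(S(S(S(S(add(S(add(Z, Z)), add(mul(Z, Z), Z)))))))))
  [21] S(S(S(S(S(S(S(S(add(add(Z, Z), add(mul(Z, Z), Z))))))))))
  [22] S(S(S(S(S(S(S(S(add(Z, add(mul(Z, Z), Z))))))))))
  [23] S(S(S(S(S(S(S(S(add(mul(Z, Z), Z)))))))))
  [24] S(S(S(S(S(S(S(S(add(Z, Z)))))))))
  [25] S^8(Z)

Term B:
  start: add(add(add(SSSZ, SSSZ), add(Z, SSZ)), Z)
  [1] add(add(S(add(SSZ, SSSZ)), add(Z, SSZ)), Z)
  [2] add(S(add(add(SSZ, SSSZ), add(Z, SSZ))), Z)
  [3] S(add(add(add(SSZ, SSSZ), add(Z, SSZ)), Z))
  [4] S(add(add(S(add(SZ, SSSZ)), add(Z, SSZ)), Z))
  [5] S(add(S(add(add(SZ, SSSZ), add(Z, SSZ))), Z))
  [6] S(S(add(add(add(SZ, SSSZ), add(Z, SSZ)), Z)))
  [7] S(S(add(add(S(add(Z, SSSZ)), add(Z, SSZ)), Z)))
  [8] S(S(add(S(add(add(Z, SSSZ), add(Z, SSZ))), Z)))
  [9] S(S(S(add(add(add(Z, SSSZ), add(Z, SSZ)), Z))))
  [10] S(S(S(add(add(SSSZ, add(Z, SSZ)), Z))))
  [11] S(S(S(add(S(add(SSZ, add(Z, SSZ))), Z))))
  [12] S(S(S(S(add(add(SSZ, add(Z, SSZ)), Z)))))
  [13] S(S(S(S(add(S(add(SZ, add(Z, SSZ))), Z)))))
  [14] S(S(S(S(S(add(add(SZ, add(Z, SSZ)), Z))))))
  [15] S(S(S(S(S(add(S(add(Z, add(Z, SSZ))), Z))))))
  [16] S(S(S(S(S(S(add(add(Z, add(Z, SSZ)), Z)))))))
  [17] S(S(S(S(S(S(add(add(Z, SSZ), Z)))))))
  [18] S(S(S(S(S(S(add(SSZ, Z)))))))
  [19] S(S(S(S(S(S(S(add(SZ, Z))))))))
  [20] S(S(S(S(S(S(S(S(add(Z, Z)))))))))
  [21] S^8(Z)

Answer: SAME — A ⇓ S^8(Z), B ⇓ S^8(Z)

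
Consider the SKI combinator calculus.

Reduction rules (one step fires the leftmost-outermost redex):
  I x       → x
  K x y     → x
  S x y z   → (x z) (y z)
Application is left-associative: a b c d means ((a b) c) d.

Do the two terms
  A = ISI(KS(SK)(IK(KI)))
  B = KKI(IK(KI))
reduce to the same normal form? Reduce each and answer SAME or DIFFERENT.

Answer: DIFFERENT — A ⇓ SI(S(K(KI))), B ⇓ K(K(KI))

Working:
Term A:
  start: ISI(KS(SK)(IK(KI)))
  [1] SI(KS(SK)(IK(KI)))
  [2] SI(S(IK(KI)))
  [3] SI(S(K(KI)))

Term B:
  start: KKI(IK(KI))
  [1] K(IK(KI))
  [2] K(K(KI))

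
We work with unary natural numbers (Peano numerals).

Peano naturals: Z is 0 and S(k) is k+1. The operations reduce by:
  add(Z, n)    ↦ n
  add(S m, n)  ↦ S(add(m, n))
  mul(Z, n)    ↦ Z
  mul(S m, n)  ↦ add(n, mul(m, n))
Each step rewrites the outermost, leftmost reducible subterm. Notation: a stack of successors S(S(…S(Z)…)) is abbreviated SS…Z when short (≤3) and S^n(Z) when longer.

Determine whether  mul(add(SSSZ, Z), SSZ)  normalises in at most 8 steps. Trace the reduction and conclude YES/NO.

  start: mul(add(SSSZ, Z), SSZ)
  [1] mul(S(add(SSZ, Z)), SSZ)
  [2] add(SSZ, mul(add(SSZ, Z), SSZ))
  [3] S(add(SZ, mul(add(SSZ, Z), SSZ)))
  [4] S(S(add(Z, mul(add(SSZ, Z), SSZ))))
  [5] S(S(mul(add(SSZ, Z), SSZ)))
  [6] S(S(mul(S(add(SZ, Z)), SSZ)))
  [7] S(S(add(SSZ, mul(add(SZ, Z), SSZ))))
  [8] S(S(S(add(SZ, mul(add(SZ, Z), SSZ)))))

Answer: NO — after 8 steps the term is S(S(S(add(SZ, mul(add(SZ, Z), SSZ))))), not yet normal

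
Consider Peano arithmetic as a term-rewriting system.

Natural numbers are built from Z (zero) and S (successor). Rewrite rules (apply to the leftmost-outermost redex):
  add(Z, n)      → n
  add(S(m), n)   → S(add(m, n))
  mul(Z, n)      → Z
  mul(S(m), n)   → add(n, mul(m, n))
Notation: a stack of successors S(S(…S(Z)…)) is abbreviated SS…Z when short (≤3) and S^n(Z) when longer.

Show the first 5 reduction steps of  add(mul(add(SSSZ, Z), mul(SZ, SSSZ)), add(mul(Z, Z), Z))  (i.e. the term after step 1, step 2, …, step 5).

  start: add(mul(add(SSSZ, Z), mul(SZ, SSSZ)), add(mul(Z, Z), Z))
  step 1: add(mul(S(add(SSZ, Z)), mul(SZ, SSSZ)), add(mul(Z, Z), Z))
  step 2: add(add(mul(SZ, SSSZ), mul(add(SSZ, Z), mul(SZ, SSSZ))), add(mul(Z, Z), Z))
  step 3: add(add(add(SSSZ, mul(Z, SSSZ)), mul(add(SSZ, Z), mul(SZ, SSSZ))), add(mul(Z, Z), Z))
  step 4: add(add(S(add(SSZ, mul(Z, SSSZ))), mul(add(SSZ, Z), mul(SZ, SSSZ))), add(mul(Z, Z), Z))
  step 5: add(S(add(add(SSZ, mul(Z, SSSZ)), mul(add(SSZ, Z), mul(SZ, SSSZ)))), add(mul(Z, Z), Z))

Answer: after 5 steps: add(S(add(add(SSZ, mul(Z, SSSZ)), mul(add(SSZ, Z), mul(SZ, SSSZ)))), add(mul(Z, Z), Z))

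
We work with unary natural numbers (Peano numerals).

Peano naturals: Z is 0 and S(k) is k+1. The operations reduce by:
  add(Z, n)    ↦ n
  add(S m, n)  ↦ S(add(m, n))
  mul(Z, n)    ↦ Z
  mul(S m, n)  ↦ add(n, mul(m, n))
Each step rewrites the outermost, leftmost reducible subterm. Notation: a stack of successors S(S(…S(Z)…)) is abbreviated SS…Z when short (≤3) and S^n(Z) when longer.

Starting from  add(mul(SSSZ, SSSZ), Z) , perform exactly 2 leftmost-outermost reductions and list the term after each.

Answer: after 2 steps: add(S(add(SSZ, mul(SSZ, SSSZ))), Z)

Reduction:
  start: add(mul(SSSZ, SSSZ), Z)
  [1] add(add(SSSZ, mul(SSZ, SSSZ)), Z)
  [2] add(S(add(SSZ, mul(SSZ, SSSZ))), Z)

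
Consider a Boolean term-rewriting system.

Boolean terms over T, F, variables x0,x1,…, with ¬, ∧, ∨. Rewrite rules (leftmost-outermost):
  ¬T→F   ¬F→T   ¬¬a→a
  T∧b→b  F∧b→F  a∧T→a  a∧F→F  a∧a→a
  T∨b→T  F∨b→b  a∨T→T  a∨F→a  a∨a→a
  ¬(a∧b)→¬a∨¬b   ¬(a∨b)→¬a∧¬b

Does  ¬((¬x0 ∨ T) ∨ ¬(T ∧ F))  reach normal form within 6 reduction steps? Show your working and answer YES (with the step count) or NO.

Answer: YES — reaches normal form F in 6 ≤ 6 steps

Derivation:
  start: ¬((¬x0 ∨ T) ∨ ¬(T ∧ F))
  [1] ¬(¬x0 ∨ T) ∧ ¬¬(T ∧ F)
  [2] (¬¬x0 ∧ ¬T) ∧ ¬¬(T ∧ F)
  [3] (x0 ∧ ¬T) ∧ ¬¬(T ∧ F)
  [4] (x0 ∧ F) ∧ ¬¬(T ∧ F)
  [5] F ∧ ¬¬(T ∧ F)
  [6] F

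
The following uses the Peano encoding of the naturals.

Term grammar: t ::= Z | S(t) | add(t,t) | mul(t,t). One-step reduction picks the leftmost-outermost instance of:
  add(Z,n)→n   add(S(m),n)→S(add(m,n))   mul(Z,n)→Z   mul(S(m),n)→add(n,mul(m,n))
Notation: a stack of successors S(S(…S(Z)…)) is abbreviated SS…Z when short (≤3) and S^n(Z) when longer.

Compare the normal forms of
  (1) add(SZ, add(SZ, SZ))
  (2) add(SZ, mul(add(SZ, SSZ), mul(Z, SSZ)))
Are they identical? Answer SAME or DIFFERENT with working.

Answer: DIFFERENT — A ⇓ SSSZ, B ⇓ SZ

Derivation:
Term A:
  start: add(SZ, add(SZ, SZ))
  →1  S(add(Z, add(SZ, SZ)))
  →2  S(add(SZ, SZ))
  →3  S(S(add(Z, SZ)))
  →4  SSSZ

Term B:
  start: add(SZ, mul(add(SZ, SSZ), mul(Z, SSZ)))
  →1  S(add(Z, mul(add(SZ, SSZ), mul(Z, SSZ))))
  →2  S(mul(add(SZ, SSZ), mul(Z, SSZ)))
  →3  S(mul(S(add(Z, SSZ)), mul(Z, SSZ)))
  →4  S(add(mul(Z, SSZ), mul(add(Z, SSZ), mul(Z, SSZ))))
  →5  S(add(Z, mul(add(Z, SSZ), mul(Z, SSZ))))
  →6  S(mul(add(Z, SSZ), mul(Z, SSZ)))
  →7  S(mul(SSZ, mul(Z, SSZ)))
  →8  S(add(mul(Z, SSZ), mul(SZ, mul(Z, SSZ))))
  →9  S(add(Z, mul(SZ, mul(Z, SSZ))))
  →10  S(mul(SZ, mul(Z, SSZ)))
  →11  S(add(mul(Z, SSZ), mul(Z, mul(Z, SSZ))))
  →12  S(add(Z, mul(Z, mul(Z, SSZ))))
  →13  S(mul(Z, mul(Z, SSZ)))
  →14  SZ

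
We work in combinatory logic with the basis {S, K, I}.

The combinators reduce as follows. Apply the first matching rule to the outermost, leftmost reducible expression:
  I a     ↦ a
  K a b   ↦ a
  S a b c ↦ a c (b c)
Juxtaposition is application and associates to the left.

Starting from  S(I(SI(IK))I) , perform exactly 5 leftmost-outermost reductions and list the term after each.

  start: S(I(SI(IK))I)
  →1  S(SI(IK)I)
  →2  S(II(IKI))
  →3  S(I(IKI))
  →4  S(IKI)
  →5  S(KI)

Answer: after 5 steps: S(KI)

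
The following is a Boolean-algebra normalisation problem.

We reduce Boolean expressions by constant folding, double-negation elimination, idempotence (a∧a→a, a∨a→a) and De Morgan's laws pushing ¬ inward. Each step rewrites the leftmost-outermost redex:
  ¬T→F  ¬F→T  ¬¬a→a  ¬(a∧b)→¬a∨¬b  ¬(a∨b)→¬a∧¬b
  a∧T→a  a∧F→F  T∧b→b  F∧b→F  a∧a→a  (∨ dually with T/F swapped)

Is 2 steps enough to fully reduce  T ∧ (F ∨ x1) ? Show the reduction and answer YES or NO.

  start: T ∧ (F ∨ x1)
  [1] F ∨ x1
  [2] x1

Answer: YES — reaches normal form x1 in 2 ≤ 2 steps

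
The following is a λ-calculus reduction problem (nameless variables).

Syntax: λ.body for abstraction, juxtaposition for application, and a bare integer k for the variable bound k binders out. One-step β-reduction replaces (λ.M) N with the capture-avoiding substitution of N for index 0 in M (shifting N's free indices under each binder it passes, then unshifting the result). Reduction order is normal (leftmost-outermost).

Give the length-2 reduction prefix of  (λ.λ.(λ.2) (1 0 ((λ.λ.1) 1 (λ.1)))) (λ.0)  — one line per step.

  start: (λ.λ.(λ.2) (1 0 ((λ.λ.1) 1 (λ.1)))) (λ.0)
  step 1: λ.(λ.λ.0) ((λ.0) 0 ((λ.λ.1) (λ.0) (λ.1)))
  step 2: λ.λ.0

Answer: after 2 steps: λ.λ.0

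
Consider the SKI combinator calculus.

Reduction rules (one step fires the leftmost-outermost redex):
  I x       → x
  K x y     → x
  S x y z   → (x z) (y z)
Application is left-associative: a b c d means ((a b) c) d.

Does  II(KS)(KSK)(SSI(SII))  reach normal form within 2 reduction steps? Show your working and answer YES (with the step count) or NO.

  start: II(KS)(KSK)(SSI(SII))
  step 1: I(KS)(KSK)(SSI(SII))
  step 2: KS(KSK)(SSI(SII))

Answer: NO — after 2 steps the term is KS(KSK)(SSI(SII)), not yet normal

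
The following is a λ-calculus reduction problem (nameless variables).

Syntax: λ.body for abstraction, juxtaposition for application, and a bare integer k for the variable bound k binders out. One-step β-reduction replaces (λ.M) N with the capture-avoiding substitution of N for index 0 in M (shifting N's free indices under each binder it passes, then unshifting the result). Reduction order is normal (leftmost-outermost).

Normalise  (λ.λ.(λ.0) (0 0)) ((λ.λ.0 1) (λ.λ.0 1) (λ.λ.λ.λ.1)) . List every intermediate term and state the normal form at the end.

  start: (λ.λ.(λ.0) (0 0)) ((λ.λ.0 1) (λ.λ.0 1) (λ.λ.λ.λ.1))
  →1  λ.(λ.0) (0 0)
  →2  λ.0 0

Answer: normal form = λ.0 0  (in 2 steps)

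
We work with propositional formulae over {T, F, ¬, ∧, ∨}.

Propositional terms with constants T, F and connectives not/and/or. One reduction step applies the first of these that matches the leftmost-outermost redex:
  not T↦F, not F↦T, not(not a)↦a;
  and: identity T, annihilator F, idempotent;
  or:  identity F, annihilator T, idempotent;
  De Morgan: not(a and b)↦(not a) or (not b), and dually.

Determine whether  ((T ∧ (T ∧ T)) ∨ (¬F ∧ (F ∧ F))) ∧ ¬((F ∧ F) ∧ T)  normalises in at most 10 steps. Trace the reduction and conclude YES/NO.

  start: ((T ∧ (T ∧ T)) ∨ (¬F ∧ (F ∧ F))) ∧ ¬((F ∧ F) ∧ T)
  [1] ((T ∧ T) ∨ (¬F ∧ (F ∧ F))) ∧ ¬((F ∧ F) ∧ T)
  [2] (T ∨ (¬F ∧ (F ∧ F))) ∧ ¬((F ∧ F) ∧ T)
  [3] T ∧ ¬((F ∧ F) ∧ T)
  [4] ¬((F ∧ F) ∧ T)
  [5] ¬(F ∧ F) ∨ ¬T
  [6] (¬F ∨ ¬F) ∨ ¬T
  [7] ¬F ∨ ¬T
  [8] T ∨ ¬T
  [9] T

Answer: YES — reaches normal form T in 9 ≤ 10 steps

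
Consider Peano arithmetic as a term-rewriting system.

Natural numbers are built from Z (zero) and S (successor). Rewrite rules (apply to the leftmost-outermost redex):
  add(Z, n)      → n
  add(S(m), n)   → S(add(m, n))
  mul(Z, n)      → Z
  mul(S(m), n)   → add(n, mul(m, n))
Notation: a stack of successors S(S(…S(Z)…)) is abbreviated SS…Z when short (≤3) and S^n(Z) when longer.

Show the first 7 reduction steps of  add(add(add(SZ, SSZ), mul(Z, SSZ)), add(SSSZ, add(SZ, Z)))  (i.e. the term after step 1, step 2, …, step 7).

  start: add(add(add(SZ, SSZ), mul(Z, SSZ)), add(SSSZ, add(SZ, Z)))
  →1  add(add(S(add(Z, SSZ)), mul(Z, SSZ)), add(SSSZ, add(SZ, Z)))
  →2  add(S(add(add(Z, SSZ), mul(Z, SSZ))), add(SSSZ, add(SZ, Z)))
  →3  S(add(add(add(Z, SSZ), mul(Z, SSZ)), add(SSSZ, add(SZ, Z))))
  →4  S(add(add(SSZ, mul(Z, SSZ)), add(SSSZ, add(SZ, Z))))
  →5  S(add(S(add(SZ, mul(Z, SSZ))), add(SSSZ, add(SZ, Z))))
  →6  S(S(add(add(SZ, mul(Z, SSZ)), add(SSSZ, add(SZ, Z)))))
  →7  S(S(add(S(add(Z, mul(Z, SSZ))), add(SSSZ, add(SZ, Z)))))

Answer: after 7 steps: S(S(add(S(add(Z, mul(Z, SSZ))), add(SSSZ, add(SZ, Z)))))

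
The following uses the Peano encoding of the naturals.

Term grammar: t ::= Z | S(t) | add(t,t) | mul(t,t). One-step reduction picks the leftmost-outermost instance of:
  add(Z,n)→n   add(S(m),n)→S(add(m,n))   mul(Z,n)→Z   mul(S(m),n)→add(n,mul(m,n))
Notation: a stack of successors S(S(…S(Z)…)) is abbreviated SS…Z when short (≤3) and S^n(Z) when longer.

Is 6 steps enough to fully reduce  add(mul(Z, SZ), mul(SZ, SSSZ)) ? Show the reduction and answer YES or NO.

Answer: NO — after 6 steps the term is S(S(S(add(Z, mul(Z, SSSZ))))), not yet normal

Reduction:
  start: add(mul(Z, SZ), mul(SZ, SSSZ))
  →1  add(Z, mul(SZ, SSSZ))
  →2  mul(SZ, SSSZ)
  →3  add(SSSZ, mul(Z, SSSZ))
  →4  S(add(SSZ, mul(Z, SSSZ)))
  →5  S(S(add(SZ, mul(Z, SSSZ))))
  →6  S(S(S(add(Z, mul(Z, SSSZ)))))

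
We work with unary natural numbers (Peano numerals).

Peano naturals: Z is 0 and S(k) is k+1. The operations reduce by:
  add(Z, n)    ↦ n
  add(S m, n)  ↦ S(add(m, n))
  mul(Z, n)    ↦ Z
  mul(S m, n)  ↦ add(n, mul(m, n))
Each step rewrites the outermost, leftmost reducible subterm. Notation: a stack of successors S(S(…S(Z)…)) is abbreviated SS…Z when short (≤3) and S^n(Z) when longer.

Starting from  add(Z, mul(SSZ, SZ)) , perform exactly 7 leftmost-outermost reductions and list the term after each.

  start: add(Z, mul(SSZ, SZ))
  step 1: mul(SSZ, SZ)
  step 2: add(SZ, mul(SZ, SZ))
  step 3: S(add(Z, mul(SZ, SZ)))
  step 4: S(mul(SZ, SZ))
  step 5: S(add(SZ, mul(Z, SZ)))
  step 6: S(S(add(Z, mul(Z, SZ))))
  step 7: S(S(mul(Z, SZ)))

Answer: after 7 steps: S(S(mul(Z, SZ)))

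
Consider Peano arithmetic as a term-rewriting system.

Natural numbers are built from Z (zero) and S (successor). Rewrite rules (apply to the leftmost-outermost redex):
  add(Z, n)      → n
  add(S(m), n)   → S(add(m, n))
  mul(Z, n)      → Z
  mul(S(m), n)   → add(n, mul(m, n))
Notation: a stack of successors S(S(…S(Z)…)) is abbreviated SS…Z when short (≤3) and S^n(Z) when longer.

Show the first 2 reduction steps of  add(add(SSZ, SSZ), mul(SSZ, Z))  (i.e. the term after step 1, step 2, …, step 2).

  start: add(add(SSZ, SSZ), mul(SSZ, Z))
  [1] add(S(add(SZ, SSZ)), mul(SSZ, Z))
  [2] S(add(add(SZ, SSZ), mul(SSZ, Z)))

Answer: after 2 steps: S(add(add(SZ, SSZ), mul(SSZ, Z)))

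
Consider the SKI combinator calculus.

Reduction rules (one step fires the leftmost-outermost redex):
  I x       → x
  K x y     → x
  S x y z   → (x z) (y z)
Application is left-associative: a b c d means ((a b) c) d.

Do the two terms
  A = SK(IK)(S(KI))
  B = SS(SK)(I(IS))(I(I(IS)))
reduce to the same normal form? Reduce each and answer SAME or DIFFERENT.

Answer: DIFFERENT — A ⇓ S(KI), B ⇓ SSS

Working:
Term A:
  start: SK(IK)(S(KI))
  step 1: K(S(KI))(IK(S(KI)))
  step 2: S(KI)

Term B:
  start: SS(SK)(I(IS))(I(I(IS)))
  step 1: S(I(IS))(SK(I(IS)))(I(I(IS)))
  step 2: I(IS)(I(I(IS)))(SK(I(IS))(I(I(IS))))
  step 3: IS(I(I(IS)))(SK(I(IS))(I(I(IS))))
  step 4: S(I(I(IS)))(SK(I(IS))(I(I(IS))))
  step 5: S(I(IS))(SK(I(IS))(I(I(IS))))
  step 6: S(IS)(SK(I(IS))(I(I(IS))))
  step 7: SS(SK(I(IS))(I(I(IS))))
  step 8: SS(K(I(I(IS)))(I(IS)(I(I(IS)))))
  step 9: SS(I(I(IS)))
  step 10: SS(I(IS))
  step 11: SS(IS)
  step 12: SSS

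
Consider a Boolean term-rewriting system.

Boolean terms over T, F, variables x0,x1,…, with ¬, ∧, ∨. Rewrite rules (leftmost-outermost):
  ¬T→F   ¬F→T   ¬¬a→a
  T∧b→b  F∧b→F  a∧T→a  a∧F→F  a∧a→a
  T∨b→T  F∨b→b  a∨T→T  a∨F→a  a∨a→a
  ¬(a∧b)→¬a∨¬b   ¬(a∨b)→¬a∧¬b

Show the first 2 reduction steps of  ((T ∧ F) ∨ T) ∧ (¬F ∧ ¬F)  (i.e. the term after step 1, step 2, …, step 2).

  start: ((T ∧ F) ∨ T) ∧ (¬F ∧ ¬F)
  [1] T ∧ (¬F ∧ ¬F)
  [2] ¬F ∧ ¬F

Answer: after 2 steps: ¬F ∧ ¬F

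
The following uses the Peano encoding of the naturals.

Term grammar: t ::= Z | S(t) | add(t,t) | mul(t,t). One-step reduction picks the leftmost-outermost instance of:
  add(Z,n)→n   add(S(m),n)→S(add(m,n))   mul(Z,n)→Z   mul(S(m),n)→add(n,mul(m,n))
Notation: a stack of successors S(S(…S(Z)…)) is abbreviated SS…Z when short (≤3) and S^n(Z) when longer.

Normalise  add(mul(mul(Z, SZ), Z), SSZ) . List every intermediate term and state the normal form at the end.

  start: add(mul(mul(Z, SZ), Z), SSZ)
  →1  add(mul(Z, Z), SSZ)
  →2  add(Z, SSZ)
  →3  SSZ

Answer: normal form = SSZ  (in 3 steps)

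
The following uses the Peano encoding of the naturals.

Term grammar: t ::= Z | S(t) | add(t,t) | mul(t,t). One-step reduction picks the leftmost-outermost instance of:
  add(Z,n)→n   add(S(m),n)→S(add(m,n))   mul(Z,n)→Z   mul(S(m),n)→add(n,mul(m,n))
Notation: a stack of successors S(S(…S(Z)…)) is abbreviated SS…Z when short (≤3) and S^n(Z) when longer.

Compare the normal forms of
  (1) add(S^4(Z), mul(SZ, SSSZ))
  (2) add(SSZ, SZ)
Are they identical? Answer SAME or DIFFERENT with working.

Term A:
  start: add(S^4(Z), mul(SZ, SSSZ))
  →1  S(add(SSSZ, mul(SZ, SSSZ)))
  →2  S(S(add(SSZ, mul(SZ, SSSZ))))
  →3  S(S(S(add(SZ, mul(SZ, SSSZ)))))
  →4  S(S(S(S(add(Z, mul(SZ, SSSZ))))))
  →5  S(S(S(S(mul(SZ, SSSZ)))))
  →6  S(S(S(S(add(SSSZ, mul(Z, SSSZ))))))
  →7  S(S(S(S(S(add(SSZ, mul(Z, SSSZ)))))))
  →8  S(S(S(S(S(S(add(SZ, mul(Z, SSSZ))))))))
  →9  S(S(S(S(S(S(S(add(Z, mul(Z, SSSZ)))))))))
  →10  S(S(S(S(S(S(S(mul(Z, SSSZ))))))))
  →11  S^7(Z)

Term B:
  start: add(SSZ, SZ)
  →1  S(add(SZ, SZ))
  →2  S(S(add(Z, SZ)))
  →3  SSSZ

Answer: DIFFERENT — A ⇓ S^7(Z), B ⇓ SSSZ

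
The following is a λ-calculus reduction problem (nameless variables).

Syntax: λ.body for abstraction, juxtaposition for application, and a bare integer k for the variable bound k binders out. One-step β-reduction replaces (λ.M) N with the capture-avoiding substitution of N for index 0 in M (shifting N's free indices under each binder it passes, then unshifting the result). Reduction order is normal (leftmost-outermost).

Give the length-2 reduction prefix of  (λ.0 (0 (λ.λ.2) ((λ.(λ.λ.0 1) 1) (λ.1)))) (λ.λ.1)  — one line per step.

Answer: after 2 steps: λ.(λ.λ.1) (λ.λ.λ.λ.1) ((λ.(λ.λ.0 1) (λ.λ.1)) (λ.λ.λ.1))

Reduction:
  start: (λ.0 (0 (λ.λ.2) ((λ.(λ.λ.0 1) 1) (λ.1)))) (λ.λ.1)
  →1  (λ.λ.1) ((λ.λ.1) (λ.λ.λ.λ.1) ((λ.(λ.λ.0 1) (λ.λ.1)) (λ.λ.λ.1)))
  →2  λ.(λ.λ.1) (λ.λ.λ.λ.1) ((λ.(λ.λ.0 1) (λ.λ.1)) (λ.λ.λ.1))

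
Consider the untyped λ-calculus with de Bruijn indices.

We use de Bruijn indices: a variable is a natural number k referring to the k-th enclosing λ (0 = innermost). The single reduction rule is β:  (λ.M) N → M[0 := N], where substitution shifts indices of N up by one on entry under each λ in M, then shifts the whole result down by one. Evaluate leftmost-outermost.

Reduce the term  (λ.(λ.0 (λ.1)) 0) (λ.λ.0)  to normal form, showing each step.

Answer: normal form = λ.0  (in 3 steps)

Working:
  start: (λ.(λ.0 (λ.1)) 0) (λ.λ.0)
  →1  (λ.0 (λ.1)) (λ.λ.0)
  →2  (λ.λ.0) (λ.λ.λ.0)
  →3  λ.0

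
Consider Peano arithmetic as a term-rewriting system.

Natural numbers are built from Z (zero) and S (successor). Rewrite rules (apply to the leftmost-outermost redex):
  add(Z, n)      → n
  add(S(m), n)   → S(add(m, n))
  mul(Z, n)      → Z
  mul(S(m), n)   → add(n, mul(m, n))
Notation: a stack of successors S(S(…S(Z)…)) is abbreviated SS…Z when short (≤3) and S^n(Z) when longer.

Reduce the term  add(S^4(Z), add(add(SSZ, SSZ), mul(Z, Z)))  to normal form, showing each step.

Answer: normal form = S^8(Z)  (in 14 steps)

Derivation:
  start: add(S^4(Z), add(add(SSZ, SSZ), mul(Z, Z)))
  →1  S(add(SSSZ, add(add(SSZ, SSZ), mul(Z, Z))))
  →2  S(S(add(SSZ, add(add(SSZ, SSZ), mul(Z, Z)))))
  →3  S(S(S(add(SZ, add(add(SSZ, SSZ), mul(Z, Z))))))
  →4  S(S(S(S(add(Z, add(add(SSZ, SSZ), mul(Z, Z)))))))
  →5  S(S(S(S(add(add(SSZ, SSZ), mul(Z, Z))))))
  →6  S(S(S(S(add(S(add(SZ, SSZ)), mul(Z, Z))))))
  →7  S(S(S(S(S(add(add(SZ, SSZ), mul(Z, Z)))))))
  →8  S(S(S(S(S(add(S(add(Z, SSZ)), mul(Z, Z)))))))
  →9  S(S(S(S(S(S(add(add(Z, SSZ), mul(Z, Z))))))))
  →10  S(S(S(S(S(S(add(SSZ, mul(Z, Z))))))))
  →11  S(S(S(S(S(S(S(add(SZ, mul(Z, Z)))))))))
  →12  S(S(S(S(S(S(S(S(add(Z, mul(Z, Z))))))))))
  →13  S(S(S(S(S(S(S(S(mul(Z, Z)))))))))
  →14  S^8(Z)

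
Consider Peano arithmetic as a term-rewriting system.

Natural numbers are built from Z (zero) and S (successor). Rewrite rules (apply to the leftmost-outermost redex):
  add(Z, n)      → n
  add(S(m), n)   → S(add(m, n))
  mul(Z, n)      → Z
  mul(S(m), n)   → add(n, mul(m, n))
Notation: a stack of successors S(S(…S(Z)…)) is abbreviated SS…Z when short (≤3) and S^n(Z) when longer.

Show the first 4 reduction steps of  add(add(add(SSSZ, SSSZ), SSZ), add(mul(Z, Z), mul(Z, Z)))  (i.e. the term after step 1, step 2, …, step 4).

Answer: after 4 steps: S(add(add(S(add(SZ, SSSZ)), SSZ), add(mul(Z, Z), mul(Z, Z))))

Working:
  start: add(add(add(SSSZ, SSSZ), SSZ), add(mul(Z, Z), mul(Z, Z)))
  →1  add(add(S(add(SSZ, SSSZ)), SSZ), add(mul(Z, Z), mul(Z, Z)))
  →2  add(S(add(add(SSZ, SSSZ), SSZ)), add(mul(Z, Z), mul(Z, Z)))
  →3  S(add(add(add(SSZ, SSSZ), SSZ), add(mul(Z, Z), mul(Z, Z))))
  →4  S(add(add(S(add(SZ, SSSZ)), SSZ), add(mul(Z, Z), mul(Z, Z))))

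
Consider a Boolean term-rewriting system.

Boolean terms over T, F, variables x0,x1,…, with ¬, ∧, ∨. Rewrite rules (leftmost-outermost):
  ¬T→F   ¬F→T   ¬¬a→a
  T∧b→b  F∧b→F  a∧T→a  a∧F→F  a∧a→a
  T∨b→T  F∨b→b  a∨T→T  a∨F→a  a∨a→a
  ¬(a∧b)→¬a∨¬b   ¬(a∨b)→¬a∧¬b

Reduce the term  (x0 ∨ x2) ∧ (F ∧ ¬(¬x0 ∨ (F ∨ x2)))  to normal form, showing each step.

  start: (x0 ∨ x2) ∧ (F ∧ ¬(¬x0 ∨ (F ∨ x2)))
  step 1: (x0 ∨ x2) ∧ F
  step 2: F

Answer: normal form = F  (in 2 steps)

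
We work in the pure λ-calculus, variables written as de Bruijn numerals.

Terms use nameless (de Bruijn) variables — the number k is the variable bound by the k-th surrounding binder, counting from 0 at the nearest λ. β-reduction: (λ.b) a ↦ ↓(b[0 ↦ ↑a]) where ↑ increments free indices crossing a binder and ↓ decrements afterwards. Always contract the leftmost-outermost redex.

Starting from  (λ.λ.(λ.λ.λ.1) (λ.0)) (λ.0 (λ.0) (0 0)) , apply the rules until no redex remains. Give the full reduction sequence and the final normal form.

  start: (λ.λ.(λ.λ.λ.1) (λ.0)) (λ.0 (λ.0) (0 0))
  [1] λ.(λ.λ.λ.1) (λ.0)
  [2] λ.λ.λ.1

Answer: normal form = λ.λ.λ.1  (in 2 steps)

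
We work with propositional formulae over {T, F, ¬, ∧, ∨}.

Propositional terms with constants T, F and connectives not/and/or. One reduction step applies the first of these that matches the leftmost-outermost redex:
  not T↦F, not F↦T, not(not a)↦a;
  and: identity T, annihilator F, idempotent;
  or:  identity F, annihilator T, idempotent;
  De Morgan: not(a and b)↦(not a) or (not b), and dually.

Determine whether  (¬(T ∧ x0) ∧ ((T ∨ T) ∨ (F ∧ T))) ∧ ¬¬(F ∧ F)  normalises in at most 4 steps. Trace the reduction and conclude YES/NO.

  start: (¬(T ∧ x0) ∧ ((T ∨ T) ∨ (F ∧ T))) ∧ ¬¬(F ∧ F)
  [1] ((¬T ∨ ¬x0) ∧ ((T ∨ T) ∨ (F ∧ T))) ∧ ¬¬(F ∧ F)
  [2] ((F ∨ ¬x0) ∧ ((T ∨ T) ∨ (F ∧ T))) ∧ ¬¬(F ∧ F)
  [3] (¬x0 ∧ ((T ∨ T) ∨ (F ∧ T))) ∧ ¬¬(F ∧ F)
  [4] (¬x0 ∧ (T ∨ (F ∧ T))) ∧ ¬¬(F ∧ F)

Answer: NO — after 4 steps the term is (¬x0 ∧ (T ∨ (F ∧ T))) ∧ ¬¬(F ∧ F), not yet normal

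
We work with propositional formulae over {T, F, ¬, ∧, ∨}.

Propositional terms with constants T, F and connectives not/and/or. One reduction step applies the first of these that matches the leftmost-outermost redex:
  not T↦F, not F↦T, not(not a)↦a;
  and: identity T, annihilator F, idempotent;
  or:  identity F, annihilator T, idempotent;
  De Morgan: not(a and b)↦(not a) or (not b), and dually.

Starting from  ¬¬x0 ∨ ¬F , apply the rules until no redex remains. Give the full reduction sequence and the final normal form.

  start: ¬¬x0 ∨ ¬F
  →1  x0 ∨ ¬F
  →2  x0 ∨ T
  →3  T

Answer: normal form = T  (in 3 steps)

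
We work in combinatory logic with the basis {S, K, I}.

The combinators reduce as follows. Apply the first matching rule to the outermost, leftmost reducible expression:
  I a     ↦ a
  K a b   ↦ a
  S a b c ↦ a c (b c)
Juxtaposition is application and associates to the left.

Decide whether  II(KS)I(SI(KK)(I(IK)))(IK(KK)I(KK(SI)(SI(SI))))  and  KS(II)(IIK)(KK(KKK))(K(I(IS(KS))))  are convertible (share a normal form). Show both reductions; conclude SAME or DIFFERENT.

Term A:
  start: II(KS)I(SI(KK)(I(IK)))(IK(KK)I(KK(SI)(SI(SI))))
  [1] I(KS)I(SI(KK)(I(IK)))(IK(KK)I(KK(SI)(SI(SI))))
  [2] KSI(SI(KK)(I(IK)))(IK(KK)I(KK(SI)(SI(SI))))
  [3] S(SI(KK)(I(IK)))(IK(KK)I(KK(SI)(SI(SI))))
  [4] S(I(I(IK))(KK(I(IK))))(IK(KK)I(KK(SI)(SI(SI))))
  [5] S(I(IK)(KK(I(IK))))(IK(KK)I(KK(SI)(SI(SI))))
  [6] S(IK(KK(I(IK))))(IK(KK)I(KK(SI)(SI(SI))))
  [7] S(K(KK(I(IK))))(IK(KK)I(KK(SI)(SI(SI))))
  [8] S(KK)(IK(KK)I(KK(SI)(SI(SI))))
  [9] S(KK)(K(KK)I(KK(SI)(SI(SI))))
  [10] S(KK)(KK(KK(SI)(SI(SI))))
  [11] S(KK)K

Term B:
  start: KS(II)(IIK)(KK(KKK))(K(I(IS(KS))))
  [1] S(IIK)(KK(KKK))(K(I(IS(KS))))
  [2] IIK(K(I(IS(KS))))(KK(KKK)(K(I(IS(KS)))))
  [3] IK(K(I(IS(KS))))(KK(KKK)(K(I(IS(KS)))))
  [4] K(K(I(IS(KS))))(KK(KKK)(K(I(IS(KS)))))
  [5] K(I(IS(KS)))
  [6] K(IS(KS))
  [7] K(S(KS))

Answer: DIFFERENT — A ⇓ S(KK)K, B ⇓ K(S(KS))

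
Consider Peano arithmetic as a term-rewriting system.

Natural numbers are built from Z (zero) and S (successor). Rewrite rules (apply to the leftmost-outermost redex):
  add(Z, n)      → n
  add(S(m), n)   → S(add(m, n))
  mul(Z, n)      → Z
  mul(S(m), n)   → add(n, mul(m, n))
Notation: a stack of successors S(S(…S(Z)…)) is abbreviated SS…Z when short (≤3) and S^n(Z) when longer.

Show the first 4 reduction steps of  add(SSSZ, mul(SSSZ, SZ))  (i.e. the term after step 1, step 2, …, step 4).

Answer: after 4 steps: S(S(S(mul(SSSZ, SZ))))

Derivation:
  start: add(SSSZ, mul(SSSZ, SZ))
  step 1: S(add(SSZ, mul(SSSZ, SZ)))
  step 2: S(S(add(SZ, mul(SSSZ, SZ))))
  step 3: S(S(S(add(Z, mul(SSSZ, SZ)))))
  step 4: S(S(S(mul(SSSZ, SZ))))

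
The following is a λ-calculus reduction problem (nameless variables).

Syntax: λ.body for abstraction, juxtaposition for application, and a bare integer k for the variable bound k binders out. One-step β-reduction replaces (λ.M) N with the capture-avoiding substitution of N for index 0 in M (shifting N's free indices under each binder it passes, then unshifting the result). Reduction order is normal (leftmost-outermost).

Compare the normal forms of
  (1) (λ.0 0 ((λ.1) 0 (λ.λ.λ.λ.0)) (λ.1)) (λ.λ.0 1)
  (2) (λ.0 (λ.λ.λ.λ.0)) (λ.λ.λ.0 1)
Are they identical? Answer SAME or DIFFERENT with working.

Answer: SAME — A ⇓ λ.λ.0 1, B ⇓ λ.λ.0 1

Working:
Term A:
  start: (λ.0 0 ((λ.1) 0 (λ.λ.λ.λ.0)) (λ.1)) (λ.λ.0 1)
  step 1: (λ.λ.0 1) (λ.λ.0 1) ((λ.λ.λ.0 1) (λ.λ.0 1) (λ.λ.λ.λ.0)) (λ.λ.λ.0 1)
  step 2: (λ.0 (λ.λ.0 1)) ((λ.λ.λ.0 1) (λ.λ.0 1) (λ.λ.λ.λ.0)) (λ.λ.λ.0 1)
  step 3: (λ.λ.λ.0 1) (λ.λ.0 1) (λ.λ.λ.λ.0) (λ.λ.0 1) (λ.λ.λ.0 1)
  step 4: (λ.λ.0 1) (λ.λ.λ.λ.0) (λ.λ.0 1) (λ.λ.λ.0 1)
  step 5: (λ.0 (λ.λ.λ.λ.0)) (λ.λ.0 1) (λ.λ.λ.0 1)
  step 6: (λ.λ.0 1) (λ.λ.λ.λ.0) (λ.λ.λ.0 1)
  step 7: (λ.0 (λ.λ.λ.λ.0)) (λ.λ.λ.0 1)
  step 8: (λ.λ.λ.0 1) (λ.λ.λ.λ.0)
  step 9: λ.λ.0 1

Term B:
  start: (λ.0 (λ.λ.λ.λ.0)) (λ.λ.λ.0 1)
  step 1: (λ.λ.λ.0 1) (λ.λ.λ.λ.0)
  step 2: λ.λ.0 1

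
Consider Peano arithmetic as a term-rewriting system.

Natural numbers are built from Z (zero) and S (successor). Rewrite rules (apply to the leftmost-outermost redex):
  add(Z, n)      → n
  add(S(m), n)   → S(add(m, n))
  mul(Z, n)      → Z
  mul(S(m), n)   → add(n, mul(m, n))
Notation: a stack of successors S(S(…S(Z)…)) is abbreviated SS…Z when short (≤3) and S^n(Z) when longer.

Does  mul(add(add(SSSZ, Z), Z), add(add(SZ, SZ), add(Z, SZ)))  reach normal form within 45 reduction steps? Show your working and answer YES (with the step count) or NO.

  start: mul(add(add(SSSZ, Z), Z), add(add(SZ, SZ), add(Z, SZ)))
  [1] mul(add(S(add(SSZ, Z)), Z), add(add(SZ, SZ), add(Z, SZ)))
  [2] mul(S(add(add(SSZ, Z), Z)), add(add(SZ, SZ), add(Z, SZ)))
  [3] add(add(add(SZ, SZ), add(Z, SZ)), mul(add(add(SSZ, Z), Z), add(add(SZ, SZ), add(Z, SZ))))
  [4] add(add(S(add(Z, SZ)), add(Z, SZ)), mul(add(add(SSZ, Z), Z), add(add(SZ, SZ), add(Z, SZ))))
  [5] add(S(add(add(Z, SZ), add(Z, SZ))), mul(add(add(SSZ, Z), Z), add(add(SZ, SZ), add(Z, SZ))))
  [6] S(add(add(add(Z, SZ), add(Z, SZ)), mul(add(add(SSZ, Z), Z), add(add(SZ, SZ), add(Z, SZ)))))
  [7] S(add(add(SZ, add(Z, SZ)), mul(add(add(SSZ, Z), Z), add(add(SZ, SZ), add(Z, SZ)))))
  [8] S(add(S(add(Z, add(Z, SZ))), mul(add(add(SSZ, Z), Z), add(add(SZ, SZ), add(Z, SZ)))))
  [9] S(S(add(add(Z, add(Z, SZ)), mul(add(add(SSZ, Z), Z), add(add(SZ, SZ), add(Z, SZ))))))
  [10] S(S(add(add(Z, SZ), mul(add(add(SSZ, Z), Z), add(add(SZ, SZ), add(Z, SZ))))))
  [11] S(S(add(SZ, mul(add(add(SSZ, Z), Z), add(add(SZ, SZ), add(Z, SZ))))))
  [12] S(S(S(add(Z, mul(add(add(SSZ, Z), Z), add(add(SZ, SZ), add(Z, SZ)))))))
  [13] S(S(S(mul(add(add(SSZ, Z), Z), add(add(SZ, SZ), add(Z, SZ))))))
  [14] S(S(S(mul(add(S(add(SZ, Z)), Z), add(add(SZ, SZ), add(Z, SZ))))))
  [15] S(S(S(mul(S(add(add(SZ, Z), Z)), add(add(SZ, SZ), add(Z, SZ))))))
  [16] S(S(S(add(add(add(SZ, SZ), add(Z, SZ)), mul(add(add(SZ, Z), Z), add(add(SZ, SZ), add(Z, SZ)))))))
  [17] S(S(S(add(add(S(add(Z, SZ)), add(Z, SZ)), mul(add(add(SZ, Z), Z), add(add(SZ, SZ), add(Z, SZ)))))))
  [18] S(S(S(add(S(add(add(Z, SZ), add(Z, SZ))), mul(add(add(SZ, Z), Z), add(add(SZ, SZ), add(Z, SZ)))))))
  [19] S(S(S(S(add(add(add(Z, SZ), add(Z, SZ)), mul(add(add(SZ, Z), Z), add(add(SZ, SZ), add(Z, SZ))))))))
  [20] S(S(S(S(add(add(SZ, add(Z, SZ)), mul(add(add(SZ, Z), Z), add(add(SZ, SZ), add(Z, SZ))))))))
  [21] S(S(S(S(add(S(add(Z, add(Z, SZ))), mul(add(add(SZ, Z), Z), add(add(SZ, SZ), add(Z, SZ))))))))
  [22] S(S(S(S(S(add(add(Z, add(Z, SZ)), mul(add(add(SZ, Z), Z), add(add(SZ, SZ), add(Z, SZ)))))))))
  [23] S(S(S(S(S(add(add(Z, SZ), mul(add(add(SZ, Z), Z), add(add(SZ, SZ), add(Z, SZ)))))))))
  [24] S(S(S(S(S(add(SZ, mul(add(add(SZ, Z), Z), add(add(SZ, SZ), add(Z, SZ)))))))))
  [25] S(S(S(S(S(S(add(Z, mul(add(add(SZ, Z), Z), add(add(SZ, SZ), add(Z, SZ))))))))))
  [26] S(S(S(S(S(S(mul(add(add(SZ, Z), Z), add(add(SZ, SZ), add(Z, SZ)))))))))
  [27] S(S(S(S(S(S(mul(add(S(add(Z, Z)), Z), add(add(SZ, SZ), add(Z, SZ)))))))))
  [28] S(S(S(S(S(S(mul(S(add(add(Z, Z), Z)), add(add(SZ, SZ), add(Z, SZ)))))))))
  [29] S(S(S(S(S(S(add(add(add(SZ, SZ), add(Z, SZ)), mul(add(add(Z, Z), Z), add(add(SZ, SZ), add(Z, SZ))))))))))
  [30] S(S(S(S(S(S(add(add(S(add(Z, SZ)), add(Z, SZ)), mul(add(add(Z, Z), Z), add(add(SZ, SZ), add(Z, SZ))))))))))
  [31] S(S(S(S(S(S(add(S(add(add(Z, SZ), add(Z, SZ))), mul(add(add(Z, Z), Z), add(add(SZ, SZ), add(Z, SZ))))))))))
  [32] S(S(S(S(S(S(S(add(add(add(Z, SZ), add(Z, SZ)), mul(add(add(Z, Z), Z), add(add(SZ, SZ), add(Z, SZ)))))))))))
  [33] S(S(S(S(S(S(S(add(add(SZ, add(Z, SZ)), mul(add(add(Z, Z), Z), add(add(SZ, SZ), add(Z, SZ)))))))))))
  [34] S(S(S(S(S(S(S(add(S(add(Z, add(Z, SZ))), mul(add(add(Z, Z), Z), add(add(SZ, SZ), add(Z, SZ)))))))))))
  [35] S(S(S(S(S(S(S(S(add(add(Z, add(Z, SZ)), mul(add(add(Z, Z), Z), add(add(SZ, SZ), add(Z, SZ))))))))))))
  [36] S(S(S(S(S(S(S(S(add(add(Z, SZ), mul(add(add(Z, Z), Z), add(add(SZ, SZ), add(Z, SZ))))))))))))
  [37] S(S(S(S(S(S(S(S(add(SZ, mul(add(add(Z, Z), Z), add(add(SZ, SZ), add(Z, SZ))))))))))))
  [38] S(S(S(S(S(S(S(S(S(add(Z, mul(add(add(Z, Z), Z), add(add(SZ, SZ), add(Z, SZ)))))))))))))
  [39] S(S(S(S(S(S(S(S(S(mul(add(add(Z, Z), Z), add(add(SZ, SZ), add(Z, SZ))))))))))))
  [40] S(S(S(S(S(S(S(S(S(mul(add(Z, Z), add(add(SZ, SZ), add(Z, SZ))))))))))))
  [41] S(S(S(S(S(S(S(S(S(mul(Z, add(add(SZ, SZ), add(Z, SZ))))))))))))
  [42] S^9(Z)

Answer: YES — reaches normal form S^9(Z) in 42 ≤ 45 steps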